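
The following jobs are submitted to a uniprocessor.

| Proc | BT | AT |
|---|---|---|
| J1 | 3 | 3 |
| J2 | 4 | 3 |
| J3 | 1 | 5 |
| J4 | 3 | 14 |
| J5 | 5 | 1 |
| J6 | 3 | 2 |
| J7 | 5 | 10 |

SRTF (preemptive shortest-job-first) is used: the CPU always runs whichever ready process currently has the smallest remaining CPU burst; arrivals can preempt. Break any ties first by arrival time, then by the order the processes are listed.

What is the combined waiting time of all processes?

Timeline: | idle 0-1 | J5 1-2 | J6 2-5 | J3 5-6 | J1 6-9 | J5 9-13 | J2 13-17 | J4 17-20 | J7 20-25 |
Completion: J1=9  J2=17  J3=6  J4=20  J5=13  J6=5  J7=25
Waiting = turnaround − burst: J1=3, J2=10, J3=0, J4=3, J5=7, J6=0, J7=10
Total waiting = 3 + 10 + 0 + 3 + 7 + 0 + 10 = 33

33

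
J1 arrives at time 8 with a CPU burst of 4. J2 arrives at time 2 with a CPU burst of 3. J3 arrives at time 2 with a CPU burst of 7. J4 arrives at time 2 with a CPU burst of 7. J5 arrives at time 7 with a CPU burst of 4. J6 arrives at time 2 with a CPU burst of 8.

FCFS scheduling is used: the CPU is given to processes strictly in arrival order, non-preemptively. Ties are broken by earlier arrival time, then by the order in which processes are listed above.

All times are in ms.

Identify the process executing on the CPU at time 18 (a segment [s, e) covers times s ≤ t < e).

Gantt: | idle 0-2 | J2 2-5 | J3 5-12 | J4 12-19 | J6 19-27 | J5 27-31 | J1 31-35 |
Completion: J1=35  J2=5  J3=12  J4=19  J5=31  J6=27

J4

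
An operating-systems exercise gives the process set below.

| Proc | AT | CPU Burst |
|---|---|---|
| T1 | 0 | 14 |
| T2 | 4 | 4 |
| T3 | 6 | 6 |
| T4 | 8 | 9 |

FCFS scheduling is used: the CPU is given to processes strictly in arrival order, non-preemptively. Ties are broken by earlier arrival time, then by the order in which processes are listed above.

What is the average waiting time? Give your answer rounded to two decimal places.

9.50

Gantt: | T1 0-14 | T2 14-18 | T3 18-24 | T4 24-33 |
Completion: T1=14  T2=18  T3=24  T4=33
Waiting times: T1=0, T2=10, T3=12, T4=16
Average waiting = (0+10+12+16) / 4 = 38/4 = 9.50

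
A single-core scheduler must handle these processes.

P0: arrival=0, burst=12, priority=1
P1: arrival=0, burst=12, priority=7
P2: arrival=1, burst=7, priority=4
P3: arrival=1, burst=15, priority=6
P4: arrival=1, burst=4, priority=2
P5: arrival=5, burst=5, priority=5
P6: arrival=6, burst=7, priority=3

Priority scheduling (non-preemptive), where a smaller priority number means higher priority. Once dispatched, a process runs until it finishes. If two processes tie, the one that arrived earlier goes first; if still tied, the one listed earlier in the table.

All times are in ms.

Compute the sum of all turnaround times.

Timeline: | P0 0-12 | P4 12-16 | P6 16-23 | P2 23-30 | P5 30-35 | P3 35-50 | P1 50-62 |
Completion: P0=12  P1=62  P2=30  P3=50  P4=16  P5=35  P6=23
Turnaround = completion − arrival: P0=12, P1=62, P2=29, P3=49, P4=15, P5=30, P6=17
Total turnaround = 12 + 62 + 29 + 49 + 15 + 30 + 17 = 214

214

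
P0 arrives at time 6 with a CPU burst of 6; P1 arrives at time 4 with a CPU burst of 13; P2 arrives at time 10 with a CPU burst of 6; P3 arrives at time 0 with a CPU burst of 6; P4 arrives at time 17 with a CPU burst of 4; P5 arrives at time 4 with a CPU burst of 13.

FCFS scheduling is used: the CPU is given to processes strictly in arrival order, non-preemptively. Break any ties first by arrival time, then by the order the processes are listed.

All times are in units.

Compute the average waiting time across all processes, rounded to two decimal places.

Timeline: | P3 0-6 | P1 6-19 | P5 19-32 | P0 32-38 | P2 38-44 | P4 44-48 |
Completion: P0=38  P1=19  P2=44  P3=6  P4=48  P5=32
Waiting times: P0=26, P1=2, P2=28, P3=0, P4=27, P5=15
Average waiting = (26+2+28+0+27+15) / 6 = 98/6 = 16.33

16.33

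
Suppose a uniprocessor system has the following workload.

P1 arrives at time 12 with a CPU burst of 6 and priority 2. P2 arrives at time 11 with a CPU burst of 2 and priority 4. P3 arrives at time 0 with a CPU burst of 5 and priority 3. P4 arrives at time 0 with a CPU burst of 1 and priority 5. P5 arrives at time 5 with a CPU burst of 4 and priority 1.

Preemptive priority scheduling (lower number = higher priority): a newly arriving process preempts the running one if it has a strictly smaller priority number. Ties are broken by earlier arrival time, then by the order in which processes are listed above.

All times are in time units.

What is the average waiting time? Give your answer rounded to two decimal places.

3.00

Gantt: | P3 0-5 | P5 5-9 | P4 9-10 | idle 10-11 | P2 11-12 | P1 12-18 | P2 18-19 |
Completion: P1=18  P2=19  P3=5  P4=10  P5=9
Waiting times: P1=0, P2=6, P3=0, P4=9, P5=0
Average waiting = (0+6+0+9+0) / 5 = 15/5 = 3.00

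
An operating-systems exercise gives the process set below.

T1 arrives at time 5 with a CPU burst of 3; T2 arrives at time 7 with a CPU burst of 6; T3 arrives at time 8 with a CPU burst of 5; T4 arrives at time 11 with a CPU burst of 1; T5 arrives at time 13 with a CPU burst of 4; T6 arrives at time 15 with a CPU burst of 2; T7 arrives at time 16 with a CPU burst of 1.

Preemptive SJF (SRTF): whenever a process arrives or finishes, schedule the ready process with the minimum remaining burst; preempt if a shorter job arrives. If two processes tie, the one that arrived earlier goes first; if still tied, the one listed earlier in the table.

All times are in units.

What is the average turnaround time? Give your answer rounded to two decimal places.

6.00

Timeline: | idle 0-5 | T1 5-8 | T3 8-11 | T4 11-12 | T3 12-14 | T5 14-15 | T6 15-17 | T7 17-18 | T5 18-21 | T2 21-27 |
Completion: T1=8  T2=27  T3=14  T4=12  T5=21  T6=17  T7=18
Turnaround (C−A): T1=3  T2=20  T3=6  T4=1  T5=8  T6=2  T7=2
Turnaround times: T1=3, T2=20, T3=6, T4=1, T5=8, T6=2, T7=2
Average turnaround = (3+20+6+1+8+2+2) / 7 = 42/7 = 6.00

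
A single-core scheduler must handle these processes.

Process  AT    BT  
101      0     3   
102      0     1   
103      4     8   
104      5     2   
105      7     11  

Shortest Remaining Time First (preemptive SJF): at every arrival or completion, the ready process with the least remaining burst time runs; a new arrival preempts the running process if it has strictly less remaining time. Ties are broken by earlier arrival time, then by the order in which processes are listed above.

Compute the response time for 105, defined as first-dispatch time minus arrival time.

7

Timeline: | 102 0-1 | 101 1-4 | 103 4-5 | 104 5-7 | 103 7-14 | 105 14-25 |
Completion: 101=4  102=1  103=14  104=7  105=25
Turnaround (C−A): 101=4  102=1  103=10  104=2  105=18
Response(105) = first start − arrival = 14 − 7 = 7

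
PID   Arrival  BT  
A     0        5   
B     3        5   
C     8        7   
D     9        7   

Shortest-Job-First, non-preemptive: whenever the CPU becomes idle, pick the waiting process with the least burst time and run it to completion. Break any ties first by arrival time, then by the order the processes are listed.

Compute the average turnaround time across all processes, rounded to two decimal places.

9.00

Timeline: | A 0-5 | B 5-10 | C 10-17 | D 17-24 |
Completion: A=5  B=10  C=17  D=24
Turnaround times: A=5, B=7, C=9, D=15
Average turnaround = (5+7+9+15) / 4 = 36/4 = 9.00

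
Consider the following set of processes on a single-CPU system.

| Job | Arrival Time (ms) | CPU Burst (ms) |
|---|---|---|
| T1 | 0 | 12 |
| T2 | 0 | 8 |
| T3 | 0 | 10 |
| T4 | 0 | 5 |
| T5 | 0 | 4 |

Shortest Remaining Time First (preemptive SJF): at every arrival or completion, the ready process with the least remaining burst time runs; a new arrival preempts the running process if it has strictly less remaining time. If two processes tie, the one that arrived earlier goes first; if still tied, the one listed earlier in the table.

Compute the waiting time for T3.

17

Gantt: | T5 0-4 | T4 4-9 | T2 9-17 | T3 17-27 | T1 27-39 |
Completion: T1=39  T2=17  T3=27  T4=9  T5=4
Turnaround (C−A): T1=39  T2=17  T3=27  T4=9  T5=4
Waiting(T3) = turnaround − burst = 27 − 10 = 17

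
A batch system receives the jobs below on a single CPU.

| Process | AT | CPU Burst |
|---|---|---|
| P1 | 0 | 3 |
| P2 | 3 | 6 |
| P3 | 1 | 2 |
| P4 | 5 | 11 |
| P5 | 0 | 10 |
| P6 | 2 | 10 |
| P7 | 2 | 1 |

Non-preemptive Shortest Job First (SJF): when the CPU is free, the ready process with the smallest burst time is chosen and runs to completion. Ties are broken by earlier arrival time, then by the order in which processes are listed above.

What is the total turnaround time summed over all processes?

109

Schedule: | P1 0-3 | P7 3-4 | P3 4-6 | P2 6-12 | P5 12-22 | P6 22-32 | P4 32-43 |
Completion: P1=3  P2=12  P3=6  P4=43  P5=22  P6=32  P7=4
Turnaround (C−A): P1=3  P2=9  P3=5  P4=38  P5=22  P6=30  P7=2
Turnaround = completion − arrival: P1=3, P2=9, P3=5, P4=38, P5=22, P6=30, P7=2
Total turnaround = 3 + 9 + 5 + 38 + 22 + 30 + 2 = 109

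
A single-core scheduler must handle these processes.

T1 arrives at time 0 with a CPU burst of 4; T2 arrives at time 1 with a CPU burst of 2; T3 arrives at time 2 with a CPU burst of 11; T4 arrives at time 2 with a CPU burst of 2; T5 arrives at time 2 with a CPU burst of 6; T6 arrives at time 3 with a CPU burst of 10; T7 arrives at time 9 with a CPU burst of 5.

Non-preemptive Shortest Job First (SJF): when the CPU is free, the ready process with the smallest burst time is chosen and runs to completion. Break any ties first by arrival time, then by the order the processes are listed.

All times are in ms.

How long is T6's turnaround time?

Schedule: | T1 0-4 | T2 4-6 | T4 6-8 | T5 8-14 | T7 14-19 | T6 19-29 | T3 29-40 |
Completion: T1=4  T2=6  T3=40  T4=8  T5=14  T6=29  T7=19
Turnaround (C−A): T1=4  T2=5  T3=38  T4=6  T5=12  T6=26  T7=10
Turnaround(T6) = completion − arrival = 29 − 3 = 26

26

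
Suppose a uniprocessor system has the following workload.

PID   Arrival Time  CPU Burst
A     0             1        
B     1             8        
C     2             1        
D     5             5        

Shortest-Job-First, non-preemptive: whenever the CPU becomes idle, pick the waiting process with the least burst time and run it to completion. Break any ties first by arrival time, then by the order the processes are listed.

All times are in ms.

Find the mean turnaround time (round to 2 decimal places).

6.75

Schedule: | A 0-1 | B 1-9 | C 9-10 | D 10-15 |
Completion: A=1  B=9  C=10  D=15
Turnaround times: A=1, B=8, C=8, D=10
Average turnaround = (1+8+8+10) / 4 = 27/4 = 6.75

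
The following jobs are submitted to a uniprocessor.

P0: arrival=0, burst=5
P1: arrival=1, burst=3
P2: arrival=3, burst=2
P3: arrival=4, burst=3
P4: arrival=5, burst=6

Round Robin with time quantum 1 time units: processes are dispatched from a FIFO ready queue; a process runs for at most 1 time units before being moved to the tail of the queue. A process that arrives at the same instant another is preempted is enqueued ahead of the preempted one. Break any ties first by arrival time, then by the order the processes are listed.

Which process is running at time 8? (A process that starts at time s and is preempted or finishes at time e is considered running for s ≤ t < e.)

P4

Schedule: | P0 0-1 | P1 1-2 | P0 2-3 | P1 3-4 | P2 4-5 | P0 5-6 | P3 6-7 | P1 7-8 | P4 8-9 | P2 9-10 | P0 10-11 | P3 11-12 | P4 12-13 | P0 13-14 | P3 14-15 | P4 15-19 |
Completion: P0=14  P1=8  P2=10  P3=15  P4=19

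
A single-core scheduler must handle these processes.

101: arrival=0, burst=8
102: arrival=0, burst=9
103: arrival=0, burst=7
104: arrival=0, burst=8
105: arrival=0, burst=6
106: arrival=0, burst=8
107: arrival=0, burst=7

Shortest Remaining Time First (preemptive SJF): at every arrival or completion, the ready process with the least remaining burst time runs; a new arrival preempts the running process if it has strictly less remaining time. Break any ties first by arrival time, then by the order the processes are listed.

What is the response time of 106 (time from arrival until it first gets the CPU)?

Timeline: | 105 0-6 | 103 6-13 | 107 13-20 | 101 20-28 | 104 28-36 | 106 36-44 | 102 44-53 |
Completion: 101=28  102=53  103=13  104=36  105=6  106=44  107=20
Turnaround (C−A): 101=28  102=53  103=13  104=36  105=6  106=44  107=20
Response(106) = first start − arrival = 36 − 0 = 36

36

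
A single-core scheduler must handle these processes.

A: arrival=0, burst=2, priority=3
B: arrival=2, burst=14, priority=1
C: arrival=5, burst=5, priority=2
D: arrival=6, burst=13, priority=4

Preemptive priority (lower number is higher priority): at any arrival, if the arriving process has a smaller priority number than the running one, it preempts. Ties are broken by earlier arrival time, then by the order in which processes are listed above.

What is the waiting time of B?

Gantt: | A 0-2 | B 2-16 | C 16-21 | D 21-34 |
Completion: A=2  B=16  C=21  D=34
Turnaround (C−A): A=2  B=14  C=16  D=28
Waiting(B) = turnaround − burst = 14 − 14 = 0

0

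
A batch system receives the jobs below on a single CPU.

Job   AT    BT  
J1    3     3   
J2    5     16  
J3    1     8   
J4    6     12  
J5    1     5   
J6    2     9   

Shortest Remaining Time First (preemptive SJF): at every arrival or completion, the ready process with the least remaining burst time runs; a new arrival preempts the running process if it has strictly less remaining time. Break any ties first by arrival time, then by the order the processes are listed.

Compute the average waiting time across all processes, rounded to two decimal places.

Schedule: | idle 0-1 | J5 1-6 | J1 6-9 | J3 9-17 | J6 17-26 | J4 26-38 | J2 38-54 |
Completion: J1=9  J2=54  J3=17  J4=38  J5=6  J6=26
Turnaround (C−A): J1=6  J2=49  J3=16  J4=32  J5=5  J6=24
Waiting times: J1=3, J2=33, J3=8, J4=20, J5=0, J6=15
Average waiting = (3+33+8+20+0+15) / 6 = 79/6 = 13.17

13.17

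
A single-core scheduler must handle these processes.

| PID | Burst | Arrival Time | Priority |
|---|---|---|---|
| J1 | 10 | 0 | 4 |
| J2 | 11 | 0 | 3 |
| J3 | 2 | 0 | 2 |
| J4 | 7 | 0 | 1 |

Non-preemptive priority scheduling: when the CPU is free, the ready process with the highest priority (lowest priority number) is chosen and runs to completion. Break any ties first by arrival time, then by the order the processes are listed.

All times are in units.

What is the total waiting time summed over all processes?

Schedule: | J4 0-7 | J3 7-9 | J2 9-20 | J1 20-30 |
Completion: J1=30  J2=20  J3=9  J4=7
Waiting = turnaround − burst: J1=20, J2=9, J3=7, J4=0
Total waiting = 20 + 9 + 7 + 0 = 36

36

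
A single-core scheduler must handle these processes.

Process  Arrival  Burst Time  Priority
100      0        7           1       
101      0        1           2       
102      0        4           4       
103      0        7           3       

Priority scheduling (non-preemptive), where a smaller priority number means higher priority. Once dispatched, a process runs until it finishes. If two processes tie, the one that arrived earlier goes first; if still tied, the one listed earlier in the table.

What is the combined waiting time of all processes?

30

Schedule: | 100 0-7 | 101 7-8 | 103 8-15 | 102 15-19 |
Completion: 100=7  101=8  102=19  103=15
Waiting = turnaround − burst: 100=0, 101=7, 102=15, 103=8
Total waiting = 0 + 7 + 15 + 8 = 30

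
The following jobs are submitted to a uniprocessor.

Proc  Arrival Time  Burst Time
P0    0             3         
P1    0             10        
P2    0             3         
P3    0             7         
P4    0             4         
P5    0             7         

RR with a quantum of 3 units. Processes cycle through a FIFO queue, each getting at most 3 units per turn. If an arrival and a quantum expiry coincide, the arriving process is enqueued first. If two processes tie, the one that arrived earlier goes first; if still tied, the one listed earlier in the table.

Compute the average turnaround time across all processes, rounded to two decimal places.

22.67

Timeline: | P0 0-3 | P1 3-6 | P2 6-9 | P3 9-12 | P4 12-15 | P5 15-18 | P1 18-21 | P3 21-24 | P4 24-25 | P5 25-28 | P1 28-31 | P3 31-32 | P5 32-33 | P1 33-34 |
Completion: P0=3  P1=34  P2=9  P3=32  P4=25  P5=33
Turnaround (C−A): P0=3  P1=34  P2=9  P3=32  P4=25  P5=33
Turnaround times: P0=3, P1=34, P2=9, P3=32, P4=25, P5=33
Average turnaround = (3+34+9+32+25+33) / 6 = 136/6 = 22.67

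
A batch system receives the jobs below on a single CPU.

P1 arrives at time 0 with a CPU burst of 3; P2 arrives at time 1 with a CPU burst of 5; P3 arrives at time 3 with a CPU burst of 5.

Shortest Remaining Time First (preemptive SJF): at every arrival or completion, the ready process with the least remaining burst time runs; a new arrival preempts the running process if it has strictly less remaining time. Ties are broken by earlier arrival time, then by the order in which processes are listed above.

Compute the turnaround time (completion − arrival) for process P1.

Gantt: | P1 0-3 | P2 3-8 | P3 8-13 |
Completion: P1=3  P2=8  P3=13
Turnaround (C−A): P1=3  P2=7  P3=10
Turnaround(P1) = completion − arrival = 3 − 0 = 3

3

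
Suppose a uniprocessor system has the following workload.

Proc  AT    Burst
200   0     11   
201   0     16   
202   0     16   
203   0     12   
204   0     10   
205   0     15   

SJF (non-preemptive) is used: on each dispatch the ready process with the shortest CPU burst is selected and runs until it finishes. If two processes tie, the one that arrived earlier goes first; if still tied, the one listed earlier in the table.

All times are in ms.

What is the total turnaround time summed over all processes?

256

Gantt: | 204 0-10 | 200 10-21 | 203 21-33 | 205 33-48 | 201 48-64 | 202 64-80 |
Completion: 200=21  201=64  202=80  203=33  204=10  205=48
Turnaround (C−A): 200=21  201=64  202=80  203=33  204=10  205=48
Turnaround = completion − arrival: 200=21, 201=64, 202=80, 203=33, 204=10, 205=48
Total turnaround = 21 + 64 + 80 + 33 + 10 + 48 = 256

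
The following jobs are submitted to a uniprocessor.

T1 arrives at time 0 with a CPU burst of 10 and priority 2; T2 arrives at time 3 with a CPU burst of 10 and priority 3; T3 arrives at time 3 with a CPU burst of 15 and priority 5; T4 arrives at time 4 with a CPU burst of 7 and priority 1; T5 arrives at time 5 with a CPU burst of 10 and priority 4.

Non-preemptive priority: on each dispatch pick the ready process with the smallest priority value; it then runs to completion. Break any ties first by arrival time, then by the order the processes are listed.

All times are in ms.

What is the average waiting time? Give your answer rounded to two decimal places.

Gantt: | T1 0-10 | T4 10-17 | T2 17-27 | T5 27-37 | T3 37-52 |
Completion: T1=10  T2=27  T3=52  T4=17  T5=37
Turnaround (C−A): T1=10  T2=24  T3=49  T4=13  T5=32
Waiting times: T1=0, T2=14, T3=34, T4=6, T5=22
Average waiting = (0+14+34+6+22) / 5 = 76/5 = 15.20

15.20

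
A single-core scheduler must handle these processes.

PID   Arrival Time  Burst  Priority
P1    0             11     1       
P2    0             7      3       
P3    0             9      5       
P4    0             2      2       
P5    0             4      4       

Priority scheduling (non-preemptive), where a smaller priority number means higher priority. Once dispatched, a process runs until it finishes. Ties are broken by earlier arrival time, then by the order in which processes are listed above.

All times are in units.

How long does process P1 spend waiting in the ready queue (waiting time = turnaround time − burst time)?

0

Gantt: | P1 0-11 | P4 11-13 | P2 13-20 | P5 20-24 | P3 24-33 |
Completion: P1=11  P2=20  P3=33  P4=13  P5=24
Turnaround (C−A): P1=11  P2=20  P3=33  P4=13  P5=24
Waiting(P1) = turnaround − burst = 11 − 11 = 0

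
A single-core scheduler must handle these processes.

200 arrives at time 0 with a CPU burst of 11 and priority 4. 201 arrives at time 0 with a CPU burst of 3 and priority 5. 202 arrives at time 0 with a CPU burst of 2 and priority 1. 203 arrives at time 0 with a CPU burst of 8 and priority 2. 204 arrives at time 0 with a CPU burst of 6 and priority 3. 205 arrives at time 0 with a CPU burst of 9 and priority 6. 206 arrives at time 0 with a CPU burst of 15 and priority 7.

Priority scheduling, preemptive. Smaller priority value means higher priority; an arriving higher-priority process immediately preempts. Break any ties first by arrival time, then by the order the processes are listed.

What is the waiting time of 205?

30

Timeline: | 202 0-2 | 203 2-10 | 204 10-16 | 200 16-27 | 201 27-30 | 205 30-39 | 206 39-54 |
Completion: 200=27  201=30  202=2  203=10  204=16  205=39  206=54
Waiting(205) = turnaround − burst = 39 − 9 = 30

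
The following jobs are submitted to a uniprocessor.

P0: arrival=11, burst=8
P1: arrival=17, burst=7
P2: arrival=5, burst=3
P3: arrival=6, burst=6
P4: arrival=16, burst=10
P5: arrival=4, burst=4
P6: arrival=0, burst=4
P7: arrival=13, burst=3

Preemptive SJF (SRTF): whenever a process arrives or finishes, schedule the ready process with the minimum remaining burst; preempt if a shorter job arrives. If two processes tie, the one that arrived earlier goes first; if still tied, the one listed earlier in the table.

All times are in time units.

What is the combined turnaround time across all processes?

Gantt: | P6 0-4 | P5 4-8 | P2 8-11 | P3 11-13 | P7 13-16 | P3 16-20 | P1 20-27 | P0 27-35 | P4 35-45 |
Completion: P0=35  P1=27  P2=11  P3=20  P4=45  P5=8  P6=4  P7=16
Turnaround (C−A): P0=24  P1=10  P2=6  P3=14  P4=29  P5=4  P6=4  P7=3
Turnaround = completion − arrival: P0=24, P1=10, P2=6, P3=14, P4=29, P5=4, P6=4, P7=3
Total turnaround = 24 + 10 + 6 + 14 + 29 + 4 + 4 + 3 = 94

94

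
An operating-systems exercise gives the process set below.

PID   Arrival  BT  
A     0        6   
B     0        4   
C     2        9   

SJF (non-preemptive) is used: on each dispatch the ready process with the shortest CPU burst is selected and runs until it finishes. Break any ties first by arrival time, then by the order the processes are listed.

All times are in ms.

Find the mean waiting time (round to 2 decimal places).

4.00

Timeline: | B 0-4 | A 4-10 | C 10-19 |
Completion: A=10  B=4  C=19
Turnaround (C−A): A=10  B=4  C=17
Waiting times: A=4, B=0, C=8
Average waiting = (4+0+8) / 3 = 12/3 = 4.00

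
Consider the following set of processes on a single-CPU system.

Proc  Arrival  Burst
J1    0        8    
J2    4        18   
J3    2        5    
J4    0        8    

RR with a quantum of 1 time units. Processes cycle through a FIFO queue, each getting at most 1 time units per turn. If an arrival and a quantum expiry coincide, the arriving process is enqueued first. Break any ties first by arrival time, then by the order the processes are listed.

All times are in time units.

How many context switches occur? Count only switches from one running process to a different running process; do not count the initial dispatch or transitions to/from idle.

27

Timeline: | J1 0-1 | J4 1-2 | J1 2-3 | J3 3-4 | J4 4-5 | J1 5-6 | J2 6-7 | J3 7-8 | J4 8-9 | J1 9-10 | J2 10-11 | J3 11-12 | J4 12-13 | J1 13-14 | J2 14-15 | J3 15-16 | J4 16-17 | J1 17-18 | J2 18-19 | J3 19-20 | J4 20-21 | J1 21-22 | J2 22-23 | J4 23-24 | J1 24-25 | J2 25-26 | J4 26-27 | J2 27-39 |
Completion: J1=25  J2=39  J3=20  J4=27
Turnaround (C−A): J1=25  J2=35  J3=18  J4=27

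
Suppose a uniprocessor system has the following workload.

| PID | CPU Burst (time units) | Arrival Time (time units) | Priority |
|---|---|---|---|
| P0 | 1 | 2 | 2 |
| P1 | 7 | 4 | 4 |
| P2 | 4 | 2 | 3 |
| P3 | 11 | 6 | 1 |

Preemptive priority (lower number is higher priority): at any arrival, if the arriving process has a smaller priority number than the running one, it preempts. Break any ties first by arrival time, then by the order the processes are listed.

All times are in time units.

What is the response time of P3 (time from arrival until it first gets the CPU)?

0

Timeline: | idle 0-2 | P0 2-3 | P2 3-6 | P3 6-17 | P2 17-18 | P1 18-25 |
Completion: P0=3  P1=25  P2=18  P3=17
Turnaround (C−A): P0=1  P1=21  P2=16  P3=11
Response(P3) = first start − arrival = 6 − 6 = 0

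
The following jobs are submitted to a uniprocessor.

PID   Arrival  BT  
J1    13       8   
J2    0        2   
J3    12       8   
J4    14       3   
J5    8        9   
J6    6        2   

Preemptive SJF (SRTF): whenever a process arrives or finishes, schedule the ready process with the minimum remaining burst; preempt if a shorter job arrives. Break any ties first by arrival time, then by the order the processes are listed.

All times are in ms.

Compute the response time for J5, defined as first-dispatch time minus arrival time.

Timeline: | J2 0-2 | idle 2-6 | J6 6-8 | J5 8-17 | J4 17-20 | J3 20-28 | J1 28-36 |
Completion: J1=36  J2=2  J3=28  J4=20  J5=17  J6=8
Response(J5) = first start − arrival = 8 − 8 = 0

0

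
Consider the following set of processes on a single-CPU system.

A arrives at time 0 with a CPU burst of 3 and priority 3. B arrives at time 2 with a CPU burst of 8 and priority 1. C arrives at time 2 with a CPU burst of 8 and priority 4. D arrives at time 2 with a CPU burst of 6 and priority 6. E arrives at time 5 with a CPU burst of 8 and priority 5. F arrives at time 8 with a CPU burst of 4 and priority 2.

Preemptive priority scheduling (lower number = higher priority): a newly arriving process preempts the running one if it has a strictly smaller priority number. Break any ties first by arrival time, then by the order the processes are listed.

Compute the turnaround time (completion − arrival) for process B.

Gantt: | A 0-2 | B 2-10 | F 10-14 | A 14-15 | C 15-23 | E 23-31 | D 31-37 |
Completion: A=15  B=10  C=23  D=37  E=31  F=14
Turnaround (C−A): A=15  B=8  C=21  D=35  E=26  F=6
Turnaround(B) = completion − arrival = 10 − 2 = 8

8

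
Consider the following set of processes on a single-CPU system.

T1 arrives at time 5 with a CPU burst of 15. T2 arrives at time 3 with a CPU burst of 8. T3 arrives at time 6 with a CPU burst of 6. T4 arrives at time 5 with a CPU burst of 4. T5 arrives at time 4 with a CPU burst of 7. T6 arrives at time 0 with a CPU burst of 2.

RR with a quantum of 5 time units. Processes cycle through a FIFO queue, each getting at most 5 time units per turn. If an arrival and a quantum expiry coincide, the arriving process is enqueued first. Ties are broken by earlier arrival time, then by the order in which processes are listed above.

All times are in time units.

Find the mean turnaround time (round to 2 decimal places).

Schedule: | T6 0-2 | idle 2-3 | T2 3-8 | T5 8-13 | T1 13-18 | T4 18-22 | T3 22-27 | T2 27-30 | T5 30-32 | T1 32-37 | T3 37-38 | T1 38-43 |
Completion: T1=43  T2=30  T3=38  T4=22  T5=32  T6=2
Turnaround (C−A): T1=38  T2=27  T3=32  T4=17  T5=28  T6=2
Turnaround times: T1=38, T2=27, T3=32, T4=17, T5=28, T6=2
Average turnaround = (38+27+32+17+28+2) / 6 = 144/6 = 24.00

24.00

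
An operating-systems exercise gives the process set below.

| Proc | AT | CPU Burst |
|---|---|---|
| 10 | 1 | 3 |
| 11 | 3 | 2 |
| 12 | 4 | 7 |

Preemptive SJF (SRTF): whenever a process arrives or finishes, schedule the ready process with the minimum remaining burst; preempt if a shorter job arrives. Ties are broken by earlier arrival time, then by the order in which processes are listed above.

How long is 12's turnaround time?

Schedule: | idle 0-1 | 10 1-4 | 11 4-6 | 12 6-13 |
Completion: 10=4  11=6  12=13
Turnaround (C−A): 10=3  11=3  12=9
Turnaround(12) = completion − arrival = 13 − 4 = 9

9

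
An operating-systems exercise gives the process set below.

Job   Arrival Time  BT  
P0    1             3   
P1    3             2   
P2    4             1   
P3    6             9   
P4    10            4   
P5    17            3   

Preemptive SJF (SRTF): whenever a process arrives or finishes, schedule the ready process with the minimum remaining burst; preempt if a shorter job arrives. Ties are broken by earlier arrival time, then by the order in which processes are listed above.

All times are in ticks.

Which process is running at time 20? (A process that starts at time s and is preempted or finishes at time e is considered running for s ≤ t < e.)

P5

Schedule: | idle 0-1 | P0 1-4 | P2 4-5 | P1 5-7 | P3 7-10 | P4 10-14 | P3 14-20 | P5 20-23 |
Completion: P0=4  P1=7  P2=5  P3=20  P4=14  P5=23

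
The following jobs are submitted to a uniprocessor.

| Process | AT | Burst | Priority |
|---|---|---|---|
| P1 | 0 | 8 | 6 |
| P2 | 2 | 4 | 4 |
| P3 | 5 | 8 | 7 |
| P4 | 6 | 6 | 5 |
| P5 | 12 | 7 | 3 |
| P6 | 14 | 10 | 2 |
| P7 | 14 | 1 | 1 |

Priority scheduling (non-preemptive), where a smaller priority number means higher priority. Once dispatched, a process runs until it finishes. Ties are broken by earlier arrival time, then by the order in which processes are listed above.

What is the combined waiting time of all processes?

Gantt: | P1 0-8 | P2 8-12 | P5 12-19 | P7 19-20 | P6 20-30 | P4 30-36 | P3 36-44 |
Completion: P1=8  P2=12  P3=44  P4=36  P5=19  P6=30  P7=20
Turnaround (C−A): P1=8  P2=10  P3=39  P4=30  P5=7  P6=16  P7=6
Waiting = turnaround − burst: P1=0, P2=6, P3=31, P4=24, P5=0, P6=6, P7=5
Total waiting = 0 + 6 + 31 + 24 + 0 + 6 + 5 = 72

72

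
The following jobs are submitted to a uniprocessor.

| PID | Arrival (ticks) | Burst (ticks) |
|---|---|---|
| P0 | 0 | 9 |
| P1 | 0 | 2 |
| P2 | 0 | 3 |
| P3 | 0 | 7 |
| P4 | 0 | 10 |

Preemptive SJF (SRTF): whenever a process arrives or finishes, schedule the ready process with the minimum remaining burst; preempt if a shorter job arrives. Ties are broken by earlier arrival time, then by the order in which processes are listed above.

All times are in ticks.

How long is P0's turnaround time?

21

Gantt: | P1 0-2 | P2 2-5 | P3 5-12 | P0 12-21 | P4 21-31 |
Completion: P0=21  P1=2  P2=5  P3=12  P4=31
Turnaround (C−A): P0=21  P1=2  P2=5  P3=12  P4=31
Turnaround(P0) = completion − arrival = 21 − 0 = 21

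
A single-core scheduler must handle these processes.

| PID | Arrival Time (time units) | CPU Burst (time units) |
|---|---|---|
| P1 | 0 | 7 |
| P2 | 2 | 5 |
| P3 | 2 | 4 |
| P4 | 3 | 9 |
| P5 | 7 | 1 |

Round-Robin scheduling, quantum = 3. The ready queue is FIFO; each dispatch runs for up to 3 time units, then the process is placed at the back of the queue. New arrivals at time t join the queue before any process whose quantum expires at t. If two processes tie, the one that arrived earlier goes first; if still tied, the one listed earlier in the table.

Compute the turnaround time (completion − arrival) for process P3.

Timeline: | P1 0-3 | P2 3-6 | P3 6-9 | P4 9-12 | P1 12-15 | P2 15-17 | P5 17-18 | P3 18-19 | P4 19-22 | P1 22-23 | P4 23-26 |
Completion: P1=23  P2=17  P3=19  P4=26  P5=18
Turnaround(P3) = completion − arrival = 19 − 2 = 17

17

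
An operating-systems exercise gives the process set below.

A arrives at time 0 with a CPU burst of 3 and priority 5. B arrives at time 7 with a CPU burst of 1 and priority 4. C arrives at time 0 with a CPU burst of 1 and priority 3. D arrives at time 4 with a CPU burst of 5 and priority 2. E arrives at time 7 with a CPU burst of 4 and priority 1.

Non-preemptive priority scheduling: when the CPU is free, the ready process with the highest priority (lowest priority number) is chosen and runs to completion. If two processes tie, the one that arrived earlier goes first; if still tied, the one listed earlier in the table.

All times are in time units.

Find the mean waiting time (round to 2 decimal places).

Timeline: | C 0-1 | A 1-4 | D 4-9 | E 9-13 | B 13-14 |
Completion: A=4  B=14  C=1  D=9  E=13
Turnaround (C−A): A=4  B=7  C=1  D=5  E=6
Waiting times: A=1, B=6, C=0, D=0, E=2
Average waiting = (1+6+0+0+2) / 5 = 9/5 = 1.80

1.80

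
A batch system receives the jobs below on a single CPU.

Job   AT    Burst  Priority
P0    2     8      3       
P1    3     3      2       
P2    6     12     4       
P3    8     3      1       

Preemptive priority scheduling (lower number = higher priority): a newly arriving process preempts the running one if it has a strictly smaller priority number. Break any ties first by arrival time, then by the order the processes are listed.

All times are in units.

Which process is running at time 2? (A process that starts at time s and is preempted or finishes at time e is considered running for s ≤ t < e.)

Schedule: | idle 0-2 | P0 2-3 | P1 3-6 | P0 6-8 | P3 8-11 | P0 11-16 | P2 16-28 |
Completion: P0=16  P1=6  P2=28  P3=11
Turnaround (C−A): P0=14  P1=3  P2=22  P3=3

P0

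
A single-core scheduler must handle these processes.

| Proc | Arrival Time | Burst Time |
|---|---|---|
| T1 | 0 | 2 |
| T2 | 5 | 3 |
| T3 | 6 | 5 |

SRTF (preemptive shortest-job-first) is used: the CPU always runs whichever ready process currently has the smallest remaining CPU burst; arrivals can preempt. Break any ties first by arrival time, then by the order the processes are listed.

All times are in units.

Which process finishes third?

T3

Gantt: | T1 0-2 | idle 2-5 | T2 5-8 | T3 8-13 |
Completion: T1=2  T2=8  T3=13
Turnaround (C−A): T1=2  T2=3  T3=7
Finish order: T1 → T2 → T3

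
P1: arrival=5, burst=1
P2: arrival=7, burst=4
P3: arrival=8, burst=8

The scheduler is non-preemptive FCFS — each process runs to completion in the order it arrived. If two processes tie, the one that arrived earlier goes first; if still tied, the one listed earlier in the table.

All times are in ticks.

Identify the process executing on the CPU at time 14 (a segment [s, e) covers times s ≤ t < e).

Timeline: | idle 0-5 | P1 5-6 | idle 6-7 | P2 7-11 | P3 11-19 |
Completion: P1=6  P2=11  P3=19
Turnaround (C−A): P1=1  P2=4  P3=11

P3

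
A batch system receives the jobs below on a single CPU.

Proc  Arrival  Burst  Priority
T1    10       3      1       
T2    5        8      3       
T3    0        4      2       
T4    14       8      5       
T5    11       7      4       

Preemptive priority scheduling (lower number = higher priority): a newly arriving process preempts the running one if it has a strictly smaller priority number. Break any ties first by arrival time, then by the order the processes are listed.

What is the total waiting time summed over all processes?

Timeline: | T3 0-4 | idle 4-5 | T2 5-10 | T1 10-13 | T2 13-16 | T5 16-23 | T4 23-31 |
Completion: T1=13  T2=16  T3=4  T4=31  T5=23
Turnaround (C−A): T1=3  T2=11  T3=4  T4=17  T5=12
Waiting = turnaround − burst: T1=0, T2=3, T3=0, T4=9, T5=5
Total waiting = 0 + 3 + 0 + 9 + 5 = 17

17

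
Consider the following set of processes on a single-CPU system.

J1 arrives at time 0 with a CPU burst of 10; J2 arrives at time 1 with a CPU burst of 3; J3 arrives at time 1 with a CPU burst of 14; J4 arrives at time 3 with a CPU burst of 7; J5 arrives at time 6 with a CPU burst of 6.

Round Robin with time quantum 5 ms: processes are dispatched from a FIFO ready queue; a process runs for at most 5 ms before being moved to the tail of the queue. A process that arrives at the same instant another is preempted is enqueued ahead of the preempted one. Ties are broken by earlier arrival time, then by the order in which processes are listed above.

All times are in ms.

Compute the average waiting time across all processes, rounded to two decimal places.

Timeline: | J1 0-5 | J2 5-8 | J3 8-13 | J4 13-18 | J1 18-23 | J5 23-28 | J3 28-33 | J4 33-35 | J5 35-36 | J3 36-40 |
Completion: J1=23  J2=8  J3=40  J4=35  J5=36
Waiting times: J1=13, J2=4, J3=25, J4=25, J5=24
Average waiting = (13+4+25+25+24) / 5 = 91/5 = 18.20

18.20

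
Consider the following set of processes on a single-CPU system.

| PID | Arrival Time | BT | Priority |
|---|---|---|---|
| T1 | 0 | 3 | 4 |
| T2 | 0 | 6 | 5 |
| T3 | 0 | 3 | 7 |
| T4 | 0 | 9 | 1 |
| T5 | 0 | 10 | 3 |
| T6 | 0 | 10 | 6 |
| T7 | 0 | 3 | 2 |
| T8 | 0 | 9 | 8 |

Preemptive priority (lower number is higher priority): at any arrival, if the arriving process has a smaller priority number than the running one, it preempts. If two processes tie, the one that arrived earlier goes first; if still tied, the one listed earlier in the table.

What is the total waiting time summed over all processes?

184

Schedule: | T4 0-9 | T7 9-12 | T5 12-22 | T1 22-25 | T2 25-31 | T6 31-41 | T3 41-44 | T8 44-53 |
Completion: T1=25  T2=31  T3=44  T4=9  T5=22  T6=41  T7=12  T8=53
Turnaround (C−A): T1=25  T2=31  T3=44  T4=9  T5=22  T6=41  T7=12  T8=53
Waiting = turnaround − burst: T1=22, T2=25, T3=41, T4=0, T5=12, T6=31, T7=9, T8=44
Total waiting = 22 + 25 + 41 + 0 + 12 + 31 + 9 + 44 = 184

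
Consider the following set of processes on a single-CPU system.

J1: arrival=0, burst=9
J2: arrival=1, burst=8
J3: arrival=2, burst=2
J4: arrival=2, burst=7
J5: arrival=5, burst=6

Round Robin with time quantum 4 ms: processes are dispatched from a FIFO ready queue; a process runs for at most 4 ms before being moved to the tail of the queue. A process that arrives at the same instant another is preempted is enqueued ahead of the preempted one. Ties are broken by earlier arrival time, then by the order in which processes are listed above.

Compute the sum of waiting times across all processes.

85

Gantt: | J1 0-4 | J2 4-8 | J3 8-10 | J4 10-14 | J1 14-18 | J5 18-22 | J2 22-26 | J4 26-29 | J1 29-30 | J5 30-32 |
Completion: J1=30  J2=26  J3=10  J4=29  J5=32
Turnaround (C−A): J1=30  J2=25  J3=8  J4=27  J5=27
Waiting = turnaround − burst: J1=21, J2=17, J3=6, J4=20, J5=21
Total waiting = 21 + 17 + 6 + 20 + 21 = 85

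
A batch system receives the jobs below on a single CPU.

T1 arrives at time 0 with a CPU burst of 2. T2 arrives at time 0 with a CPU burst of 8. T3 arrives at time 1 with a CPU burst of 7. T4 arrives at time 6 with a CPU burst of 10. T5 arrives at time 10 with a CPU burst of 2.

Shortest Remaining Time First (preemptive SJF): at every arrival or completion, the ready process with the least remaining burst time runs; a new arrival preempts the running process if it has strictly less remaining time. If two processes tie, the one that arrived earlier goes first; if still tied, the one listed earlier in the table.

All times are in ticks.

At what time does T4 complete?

Gantt: | T1 0-2 | T3 2-9 | T2 9-10 | T5 10-12 | T2 12-19 | T4 19-29 |
Completion: T1=2  T2=19  T3=9  T4=29  T5=12
Turnaround (C−A): T1=2  T2=19  T3=8  T4=23  T5=2

29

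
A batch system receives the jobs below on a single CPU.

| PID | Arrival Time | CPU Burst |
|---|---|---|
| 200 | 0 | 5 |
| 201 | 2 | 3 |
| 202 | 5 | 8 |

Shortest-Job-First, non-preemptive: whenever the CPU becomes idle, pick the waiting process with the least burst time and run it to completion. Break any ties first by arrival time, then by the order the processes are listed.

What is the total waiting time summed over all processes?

Timeline: | 200 0-5 | 201 5-8 | 202 8-16 |
Completion: 200=5  201=8  202=16
Waiting = turnaround − burst: 200=0, 201=3, 202=3
Total waiting = 0 + 3 + 3 = 6

6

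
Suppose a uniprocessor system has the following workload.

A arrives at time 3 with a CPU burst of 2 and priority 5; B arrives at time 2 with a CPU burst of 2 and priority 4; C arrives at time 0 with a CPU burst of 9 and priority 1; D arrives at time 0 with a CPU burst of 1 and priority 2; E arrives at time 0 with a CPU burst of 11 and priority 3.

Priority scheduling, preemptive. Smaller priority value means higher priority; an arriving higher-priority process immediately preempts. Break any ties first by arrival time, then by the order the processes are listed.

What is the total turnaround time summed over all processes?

Schedule: | C 0-9 | D 9-10 | E 10-21 | B 21-23 | A 23-25 |
Completion: A=25  B=23  C=9  D=10  E=21
Turnaround = completion − arrival: A=22, B=21, C=9, D=10, E=21
Total turnaround = 22 + 21 + 9 + 10 + 21 = 83

83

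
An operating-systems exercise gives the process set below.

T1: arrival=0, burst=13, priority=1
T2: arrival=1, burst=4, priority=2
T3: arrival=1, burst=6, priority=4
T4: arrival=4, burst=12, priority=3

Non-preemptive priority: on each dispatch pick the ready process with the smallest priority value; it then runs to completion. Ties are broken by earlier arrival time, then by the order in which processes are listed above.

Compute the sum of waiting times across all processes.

53

Timeline: | T1 0-13 | T2 13-17 | T4 17-29 | T3 29-35 |
Completion: T1=13  T2=17  T3=35  T4=29
Waiting = turnaround − burst: T1=0, T2=12, T3=28, T4=13
Total waiting = 0 + 12 + 28 + 13 = 53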